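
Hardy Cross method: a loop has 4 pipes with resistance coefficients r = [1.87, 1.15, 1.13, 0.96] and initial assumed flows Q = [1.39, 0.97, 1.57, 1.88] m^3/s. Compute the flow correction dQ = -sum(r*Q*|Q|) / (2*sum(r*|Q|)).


Numerator terms (r*Q*|Q|): 1.87*1.39*|1.39| = 3.613; 1.15*0.97*|0.97| = 1.082; 1.13*1.57*|1.57| = 2.7853; 0.96*1.88*|1.88| = 3.393.
Sum of numerator = 10.8734.
Denominator terms (r*|Q|): 1.87*|1.39| = 2.5993; 1.15*|0.97| = 1.1155; 1.13*|1.57| = 1.7741; 0.96*|1.88| = 1.8048.
2 * sum of denominator = 2 * 7.2937 = 14.5874.
dQ = -10.8734 / 14.5874 = -0.7454 m^3/s.

-0.7454


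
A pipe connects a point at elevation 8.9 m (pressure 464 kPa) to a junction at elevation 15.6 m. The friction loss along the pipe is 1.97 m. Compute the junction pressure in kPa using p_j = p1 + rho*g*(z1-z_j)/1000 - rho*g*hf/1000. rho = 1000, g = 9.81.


Junction pressure: p_j = p1 + rho*g*(z1 - z_j)/1000 - rho*g*hf/1000.
Elevation term = 1000*9.81*(8.9 - 15.6)/1000 = -65.727 kPa.
Friction term = 1000*9.81*1.97/1000 = 19.326 kPa.
p_j = 464 + -65.727 - 19.326 = 378.95 kPa.

378.95


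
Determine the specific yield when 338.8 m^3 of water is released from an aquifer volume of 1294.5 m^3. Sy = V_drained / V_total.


Specific yield Sy = Volume drained / Total volume.
Sy = 338.8 / 1294.5
   = 0.2617.

0.2617


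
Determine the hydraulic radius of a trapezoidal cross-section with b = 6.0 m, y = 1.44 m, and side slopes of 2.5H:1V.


For a trapezoidal section with side slope z:
A = (b + z*y)*y = (6.0 + 2.5*1.44)*1.44 = 13.824 m^2.
P = b + 2*y*sqrt(1 + z^2) = 6.0 + 2*1.44*sqrt(1 + 2.5^2) = 13.755 m.
R = A/P = 13.824 / 13.755 = 1.005 m.

1.005


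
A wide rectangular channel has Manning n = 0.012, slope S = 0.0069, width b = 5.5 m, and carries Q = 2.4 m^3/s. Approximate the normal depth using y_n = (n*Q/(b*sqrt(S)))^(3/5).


We use the wide-channel approximation y_n = (n*Q/(b*sqrt(S)))^(3/5).
sqrt(S) = sqrt(0.0069) = 0.083066.
Numerator: n*Q = 0.012 * 2.4 = 0.0288.
Denominator: b*sqrt(S) = 5.5 * 0.083066 = 0.456863.
arg = 0.063.
y_n = 0.063^(3/5) = 0.1904 m.

0.1904


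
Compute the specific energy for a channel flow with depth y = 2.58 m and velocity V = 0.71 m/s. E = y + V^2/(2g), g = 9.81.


Specific energy E = y + V^2/(2g).
Velocity head = V^2/(2g) = 0.71^2 / (2*9.81) = 0.5041 / 19.62 = 0.0257 m.
E = 2.58 + 0.0257 = 2.6057 m.

2.6057


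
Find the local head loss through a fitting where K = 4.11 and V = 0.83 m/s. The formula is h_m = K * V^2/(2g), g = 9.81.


Minor loss formula: h_m = K * V^2/(2g).
V^2 = 0.83^2 = 0.6889.
V^2/(2g) = 0.6889 / 19.62 = 0.0351 m.
h_m = 4.11 * 0.0351 = 0.1443 m.

0.1443


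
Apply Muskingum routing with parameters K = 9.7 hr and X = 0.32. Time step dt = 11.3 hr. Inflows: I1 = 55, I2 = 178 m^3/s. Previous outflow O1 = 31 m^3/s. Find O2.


Muskingum coefficients:
denom = 2*K*(1-X) + dt = 2*9.7*(1-0.32) + 11.3 = 24.492.
C0 = (dt - 2*K*X)/denom = (11.3 - 2*9.7*0.32)/24.492 = 0.2079.
C1 = (dt + 2*K*X)/denom = (11.3 + 2*9.7*0.32)/24.492 = 0.7148.
C2 = (2*K*(1-X) - dt)/denom = 0.0772.
O2 = C0*I2 + C1*I1 + C2*O1
   = 0.2079*178 + 0.7148*55 + 0.0772*31
   = 78.72 m^3/s.

78.72


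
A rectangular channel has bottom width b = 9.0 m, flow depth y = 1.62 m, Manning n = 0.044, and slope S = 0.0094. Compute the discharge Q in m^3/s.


For a rectangular channel, the cross-sectional area A = b * y = 9.0 * 1.62 = 14.58 m^2.
The wetted perimeter P = b + 2y = 9.0 + 2*1.62 = 12.24 m.
Hydraulic radius R = A/P = 14.58/12.24 = 1.1912 m.
Velocity V = (1/n)*R^(2/3)*S^(1/2) = (1/0.044)*1.1912^(2/3)*0.0094^(1/2) = 2.4761 m/s.
Discharge Q = A * V = 14.58 * 2.4761 = 36.101 m^3/s.

36.101


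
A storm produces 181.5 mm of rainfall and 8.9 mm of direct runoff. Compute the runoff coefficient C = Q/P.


The runoff coefficient C = runoff depth / rainfall depth.
C = 8.9 / 181.5
  = 0.049.

0.049


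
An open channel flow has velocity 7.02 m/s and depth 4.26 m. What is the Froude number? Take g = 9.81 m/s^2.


The Froude number is defined as Fr = V / sqrt(g*y).
g*y = 9.81 * 4.26 = 41.7906.
sqrt(g*y) = sqrt(41.7906) = 6.4646.
Fr = 7.02 / 6.4646 = 1.0859.

1.0859


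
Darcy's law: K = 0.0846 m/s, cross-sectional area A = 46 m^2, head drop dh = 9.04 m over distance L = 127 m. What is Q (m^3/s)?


Darcy's law: Q = K * A * i, where i = dh/L.
Hydraulic gradient i = 9.04 / 127 = 0.071181.
Q = 0.0846 * 46 * 0.071181
  = 0.277 m^3/s.

0.277


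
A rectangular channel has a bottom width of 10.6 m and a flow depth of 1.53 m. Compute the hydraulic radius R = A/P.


For a rectangular section:
Flow area A = b * y = 10.6 * 1.53 = 16.22 m^2.
Wetted perimeter P = b + 2y = 10.6 + 2*1.53 = 13.66 m.
Hydraulic radius R = A/P = 16.22 / 13.66 = 1.1873 m.

1.1873


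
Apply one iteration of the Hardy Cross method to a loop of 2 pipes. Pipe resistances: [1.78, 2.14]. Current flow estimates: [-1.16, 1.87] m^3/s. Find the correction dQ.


Numerator terms (r*Q*|Q|): 1.78*-1.16*|-1.16| = -2.3952; 2.14*1.87*|1.87| = 7.4834.
Sum of numerator = 5.0882.
Denominator terms (r*|Q|): 1.78*|-1.16| = 2.0648; 2.14*|1.87| = 4.0018.
2 * sum of denominator = 2 * 6.0666 = 12.1332.
dQ = -5.0882 / 12.1332 = -0.4194 m^3/s.

-0.4194


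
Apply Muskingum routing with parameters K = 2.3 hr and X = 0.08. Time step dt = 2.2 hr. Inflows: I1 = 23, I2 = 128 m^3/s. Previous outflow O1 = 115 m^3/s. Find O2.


Muskingum coefficients:
denom = 2*K*(1-X) + dt = 2*2.3*(1-0.08) + 2.2 = 6.432.
C0 = (dt - 2*K*X)/denom = (2.2 - 2*2.3*0.08)/6.432 = 0.2848.
C1 = (dt + 2*K*X)/denom = (2.2 + 2*2.3*0.08)/6.432 = 0.3993.
C2 = (2*K*(1-X) - dt)/denom = 0.3159.
O2 = C0*I2 + C1*I1 + C2*O1
   = 0.2848*128 + 0.3993*23 + 0.3159*115
   = 81.97 m^3/s.

81.97


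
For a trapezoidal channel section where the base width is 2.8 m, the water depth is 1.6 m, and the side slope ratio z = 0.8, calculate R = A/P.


For a trapezoidal section with side slope z:
A = (b + z*y)*y = (2.8 + 0.8*1.6)*1.6 = 6.528 m^2.
P = b + 2*y*sqrt(1 + z^2) = 2.8 + 2*1.6*sqrt(1 + 0.8^2) = 6.898 m.
R = A/P = 6.528 / 6.898 = 0.9464 m.

0.9464


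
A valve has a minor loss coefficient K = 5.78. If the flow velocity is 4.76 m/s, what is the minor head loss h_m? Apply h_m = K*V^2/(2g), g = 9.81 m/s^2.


Minor loss formula: h_m = K * V^2/(2g).
V^2 = 4.76^2 = 22.6576.
V^2/(2g) = 22.6576 / 19.62 = 1.1548 m.
h_m = 5.78 * 1.1548 = 6.6749 m.

6.6749


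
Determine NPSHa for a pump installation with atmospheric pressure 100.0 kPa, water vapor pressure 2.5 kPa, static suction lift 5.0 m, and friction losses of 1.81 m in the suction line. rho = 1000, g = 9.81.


NPSHa = p_atm/(rho*g) - z_s - hf_s - p_vap/(rho*g).
p_atm/(rho*g) = 100.0*1000 / (1000*9.81) = 10.194 m.
p_vap/(rho*g) = 2.5*1000 / (1000*9.81) = 0.255 m.
NPSHa = 10.194 - 5.0 - 1.81 - 0.255
      = 3.13 m.

3.13


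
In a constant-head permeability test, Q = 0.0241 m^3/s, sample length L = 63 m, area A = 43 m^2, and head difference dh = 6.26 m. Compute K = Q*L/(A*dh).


From K = Q*L / (A*dh):
Numerator: Q*L = 0.0241 * 63 = 1.5183.
Denominator: A*dh = 43 * 6.26 = 269.18.
K = 1.5183 / 269.18 = 0.00564 m/s.

0.00564


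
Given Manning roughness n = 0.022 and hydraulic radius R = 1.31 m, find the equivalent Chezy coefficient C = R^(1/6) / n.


The Chezy coefficient relates to Manning's n through C = R^(1/6) / n.
R^(1/6) = 1.31^(1/6) = 1.046033.
C = 1.046033 / 0.022 = 47.55 m^(1/2)/s.

47.55


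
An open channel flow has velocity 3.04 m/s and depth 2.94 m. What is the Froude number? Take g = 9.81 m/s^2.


The Froude number is defined as Fr = V / sqrt(g*y).
g*y = 9.81 * 2.94 = 28.8414.
sqrt(g*y) = sqrt(28.8414) = 5.3704.
Fr = 3.04 / 5.3704 = 0.5661.

0.5661


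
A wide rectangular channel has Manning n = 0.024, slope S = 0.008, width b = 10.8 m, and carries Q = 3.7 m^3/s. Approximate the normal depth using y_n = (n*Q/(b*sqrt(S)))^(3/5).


We use the wide-channel approximation y_n = (n*Q/(b*sqrt(S)))^(3/5).
sqrt(S) = sqrt(0.008) = 0.089443.
Numerator: n*Q = 0.024 * 3.7 = 0.0888.
Denominator: b*sqrt(S) = 10.8 * 0.089443 = 0.965984.
arg = 0.0919.
y_n = 0.0919^(3/5) = 0.2388 m.

0.2388


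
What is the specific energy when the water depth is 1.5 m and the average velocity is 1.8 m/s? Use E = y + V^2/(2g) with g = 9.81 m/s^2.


Specific energy E = y + V^2/(2g).
Velocity head = V^2/(2g) = 1.8^2 / (2*9.81) = 3.24 / 19.62 = 0.1651 m.
E = 1.5 + 0.1651 = 1.6651 m.

1.6651


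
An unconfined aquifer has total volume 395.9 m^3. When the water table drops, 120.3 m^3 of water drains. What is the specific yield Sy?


Specific yield Sy = Volume drained / Total volume.
Sy = 120.3 / 395.9
   = 0.3039.

0.3039


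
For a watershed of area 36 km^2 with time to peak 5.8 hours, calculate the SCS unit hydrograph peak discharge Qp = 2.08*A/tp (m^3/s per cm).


SCS formula: Qp = 2.08 * A / tp.
Qp = 2.08 * 36 / 5.8
   = 74.88 / 5.8
   = 12.91 m^3/s per cm.

12.91


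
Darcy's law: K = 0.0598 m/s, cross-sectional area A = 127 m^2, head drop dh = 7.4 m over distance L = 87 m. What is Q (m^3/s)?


Darcy's law: Q = K * A * i, where i = dh/L.
Hydraulic gradient i = 7.4 / 87 = 0.085057.
Q = 0.0598 * 127 * 0.085057
  = 0.646 m^3/s.

0.646


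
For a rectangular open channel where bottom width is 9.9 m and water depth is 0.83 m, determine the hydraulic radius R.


For a rectangular section:
Flow area A = b * y = 9.9 * 0.83 = 8.22 m^2.
Wetted perimeter P = b + 2y = 9.9 + 2*0.83 = 11.56 m.
Hydraulic radius R = A/P = 8.22 / 11.56 = 0.7108 m.

0.7108


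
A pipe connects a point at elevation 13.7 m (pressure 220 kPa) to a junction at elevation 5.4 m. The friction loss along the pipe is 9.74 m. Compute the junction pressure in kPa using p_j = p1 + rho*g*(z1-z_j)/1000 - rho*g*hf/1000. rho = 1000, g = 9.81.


Junction pressure: p_j = p1 + rho*g*(z1 - z_j)/1000 - rho*g*hf/1000.
Elevation term = 1000*9.81*(13.7 - 5.4)/1000 = 81.423 kPa.
Friction term = 1000*9.81*9.74/1000 = 95.549 kPa.
p_j = 220 + 81.423 - 95.549 = 205.87 kPa.

205.87


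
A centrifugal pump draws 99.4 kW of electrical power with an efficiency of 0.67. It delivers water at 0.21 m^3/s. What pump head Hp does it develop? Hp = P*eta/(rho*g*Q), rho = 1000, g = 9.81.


Pump head formula: Hp = P * eta / (rho * g * Q).
Numerator: P * eta = 99.4 * 1000 * 0.67 = 66598.0 W.
Denominator: rho * g * Q = 1000 * 9.81 * 0.21 = 2060.1.
Hp = 66598.0 / 2060.1 = 32.33 m.

32.33


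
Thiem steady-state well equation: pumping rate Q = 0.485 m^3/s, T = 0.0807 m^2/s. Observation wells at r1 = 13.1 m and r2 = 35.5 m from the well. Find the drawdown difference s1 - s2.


Thiem equation: s1 - s2 = Q/(2*pi*T) * ln(r2/r1).
ln(r2/r1) = ln(35.5/13.1) = 0.9969.
Q/(2*pi*T) = 0.485 / (2*pi*0.0807) = 0.485 / 0.5071 = 0.9565.
s1 - s2 = 0.9565 * 0.9969 = 0.9536 m.

0.9536


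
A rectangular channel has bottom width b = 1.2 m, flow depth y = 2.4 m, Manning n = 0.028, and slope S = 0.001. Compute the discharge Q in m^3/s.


For a rectangular channel, the cross-sectional area A = b * y = 1.2 * 2.4 = 2.88 m^2.
The wetted perimeter P = b + 2y = 1.2 + 2*2.4 = 6.0 m.
Hydraulic radius R = A/P = 2.88/6.0 = 0.48 m.
Velocity V = (1/n)*R^(2/3)*S^(1/2) = (1/0.028)*0.48^(2/3)*0.001^(1/2) = 0.6924 m/s.
Discharge Q = A * V = 2.88 * 0.6924 = 1.994 m^3/s.

1.994


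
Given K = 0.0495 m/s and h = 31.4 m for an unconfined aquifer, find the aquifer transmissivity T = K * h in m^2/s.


Transmissivity is defined as T = K * h.
T = 0.0495 * 31.4
  = 1.5543 m^2/s.

1.5543


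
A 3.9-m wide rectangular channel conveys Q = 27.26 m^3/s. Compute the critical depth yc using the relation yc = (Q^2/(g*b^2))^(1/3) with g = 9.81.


Using yc = (Q^2 / (g * b^2))^(1/3):
Q^2 = 27.26^2 = 743.11.
g * b^2 = 9.81 * 3.9^2 = 9.81 * 15.21 = 149.21.
Q^2 / (g*b^2) = 743.11 / 149.21 = 4.9803.
yc = 4.9803^(1/3) = 1.7077 m.

1.7077


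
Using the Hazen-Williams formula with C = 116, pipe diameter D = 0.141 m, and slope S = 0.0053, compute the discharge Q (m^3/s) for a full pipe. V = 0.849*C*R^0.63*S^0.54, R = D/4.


For a full circular pipe, R = D/4 = 0.141/4 = 0.0352 m.
V = 0.849 * 116 * 0.0352^0.63 * 0.0053^0.54
  = 0.849 * 116 * 0.121537 * 0.059035
  = 0.7066 m/s.
Pipe area A = pi*D^2/4 = pi*0.141^2/4 = 0.0156 m^2.
Q = A * V = 0.0156 * 0.7066 = 0.011 m^3/s.

0.011


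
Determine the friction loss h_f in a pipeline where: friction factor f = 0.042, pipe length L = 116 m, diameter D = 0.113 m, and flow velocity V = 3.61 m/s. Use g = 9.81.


Darcy-Weisbach equation: h_f = f * (L/D) * V^2/(2g).
f * L/D = 0.042 * 116/0.113 = 43.115.
V^2/(2g) = 3.61^2 / (2*9.81) = 13.0321 / 19.62 = 0.6642 m.
h_f = 43.115 * 0.6642 = 28.638 m.

28.638


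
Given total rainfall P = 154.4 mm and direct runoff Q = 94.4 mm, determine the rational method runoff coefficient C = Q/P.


The runoff coefficient C = runoff depth / rainfall depth.
C = 94.4 / 154.4
  = 0.6114.

0.6114


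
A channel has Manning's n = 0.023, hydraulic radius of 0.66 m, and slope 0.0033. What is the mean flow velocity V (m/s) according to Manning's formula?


Manning's equation gives V = (1/n) * R^(2/3) * S^(1/2).
First, compute R^(2/3) = 0.66^(2/3) = 0.758.
Next, S^(1/2) = 0.0033^(1/2) = 0.057446.
Then 1/n = 1/0.023 = 43.48.
V = 43.48 * 0.758 * 0.057446 = 1.8933 m/s.

1.8933


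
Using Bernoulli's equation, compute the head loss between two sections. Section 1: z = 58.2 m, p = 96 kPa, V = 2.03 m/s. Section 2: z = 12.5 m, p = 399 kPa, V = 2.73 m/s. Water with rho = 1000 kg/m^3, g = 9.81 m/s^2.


Total head at each section: H = z + p/(rho*g) + V^2/(2g).
H1 = 58.2 + 96*1000/(1000*9.81) + 2.03^2/(2*9.81)
   = 58.2 + 9.786 + 0.21
   = 68.196 m.
H2 = 12.5 + 399*1000/(1000*9.81) + 2.73^2/(2*9.81)
   = 12.5 + 40.673 + 0.3799
   = 53.553 m.
h_L = H1 - H2 = 68.196 - 53.553 = 14.643 m.

14.643


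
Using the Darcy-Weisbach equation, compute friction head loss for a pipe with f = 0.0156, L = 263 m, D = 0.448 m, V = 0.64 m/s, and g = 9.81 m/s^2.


Darcy-Weisbach equation: h_f = f * (L/D) * V^2/(2g).
f * L/D = 0.0156 * 263/0.448 = 9.158.
V^2/(2g) = 0.64^2 / (2*9.81) = 0.4096 / 19.62 = 0.0209 m.
h_f = 9.158 * 0.0209 = 0.191 m.

0.191


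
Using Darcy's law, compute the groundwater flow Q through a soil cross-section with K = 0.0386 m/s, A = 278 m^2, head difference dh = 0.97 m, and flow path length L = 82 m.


Darcy's law: Q = K * A * i, where i = dh/L.
Hydraulic gradient i = 0.97 / 82 = 0.011829.
Q = 0.0386 * 278 * 0.011829
  = 0.1269 m^3/s.

0.1269


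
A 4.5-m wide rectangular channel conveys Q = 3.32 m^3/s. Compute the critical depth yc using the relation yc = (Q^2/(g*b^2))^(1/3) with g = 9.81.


Using yc = (Q^2 / (g * b^2))^(1/3):
Q^2 = 3.32^2 = 11.02.
g * b^2 = 9.81 * 4.5^2 = 9.81 * 20.25 = 198.65.
Q^2 / (g*b^2) = 11.02 / 198.65 = 0.0555.
yc = 0.0555^(1/3) = 0.3814 m.

0.3814


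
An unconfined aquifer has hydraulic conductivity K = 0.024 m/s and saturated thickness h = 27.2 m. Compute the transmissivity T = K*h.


Transmissivity is defined as T = K * h.
T = 0.024 * 27.2
  = 0.6528 m^2/s.

0.6528


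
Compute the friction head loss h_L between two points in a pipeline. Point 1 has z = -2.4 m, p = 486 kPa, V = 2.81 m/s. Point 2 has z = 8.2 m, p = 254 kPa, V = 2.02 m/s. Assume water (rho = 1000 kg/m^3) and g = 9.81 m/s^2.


Total head at each section: H = z + p/(rho*g) + V^2/(2g).
H1 = -2.4 + 486*1000/(1000*9.81) + 2.81^2/(2*9.81)
   = -2.4 + 49.541 + 0.4025
   = 47.544 m.
H2 = 8.2 + 254*1000/(1000*9.81) + 2.02^2/(2*9.81)
   = 8.2 + 25.892 + 0.208
   = 34.3 m.
h_L = H1 - H2 = 47.544 - 34.3 = 13.244 m.

13.244


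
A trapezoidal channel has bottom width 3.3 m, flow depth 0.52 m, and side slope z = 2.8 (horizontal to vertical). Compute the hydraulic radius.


For a trapezoidal section with side slope z:
A = (b + z*y)*y = (3.3 + 2.8*0.52)*0.52 = 2.473 m^2.
P = b + 2*y*sqrt(1 + z^2) = 3.3 + 2*0.52*sqrt(1 + 2.8^2) = 6.392 m.
R = A/P = 2.473 / 6.392 = 0.3869 m.

0.3869


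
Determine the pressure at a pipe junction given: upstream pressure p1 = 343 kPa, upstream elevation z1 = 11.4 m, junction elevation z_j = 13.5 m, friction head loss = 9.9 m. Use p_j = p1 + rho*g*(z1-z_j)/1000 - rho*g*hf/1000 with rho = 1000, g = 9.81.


Junction pressure: p_j = p1 + rho*g*(z1 - z_j)/1000 - rho*g*hf/1000.
Elevation term = 1000*9.81*(11.4 - 13.5)/1000 = -20.601 kPa.
Friction term = 1000*9.81*9.9/1000 = 97.119 kPa.
p_j = 343 + -20.601 - 97.119 = 225.28 kPa.

225.28


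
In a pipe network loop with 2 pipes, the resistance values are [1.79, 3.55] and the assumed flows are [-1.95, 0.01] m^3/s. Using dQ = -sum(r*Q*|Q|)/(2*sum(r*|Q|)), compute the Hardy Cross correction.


Numerator terms (r*Q*|Q|): 1.79*-1.95*|-1.95| = -6.8065; 3.55*0.01*|0.01| = 0.0004.
Sum of numerator = -6.8061.
Denominator terms (r*|Q|): 1.79*|-1.95| = 3.4905; 3.55*|0.01| = 0.0355.
2 * sum of denominator = 2 * 3.526 = 7.052.
dQ = --6.8061 / 7.052 = 0.9651 m^3/s.

0.9651


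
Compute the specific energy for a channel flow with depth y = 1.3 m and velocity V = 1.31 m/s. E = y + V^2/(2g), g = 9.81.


Specific energy E = y + V^2/(2g).
Velocity head = V^2/(2g) = 1.31^2 / (2*9.81) = 1.7161 / 19.62 = 0.0875 m.
E = 1.3 + 0.0875 = 1.3875 m.

1.3875


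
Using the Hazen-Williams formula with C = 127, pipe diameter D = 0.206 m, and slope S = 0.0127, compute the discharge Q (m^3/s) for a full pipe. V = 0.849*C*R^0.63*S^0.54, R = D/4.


For a full circular pipe, R = D/4 = 0.206/4 = 0.0515 m.
V = 0.849 * 127 * 0.0515^0.63 * 0.0127^0.54
  = 0.849 * 127 * 0.154326 * 0.094635
  = 1.5747 m/s.
Pipe area A = pi*D^2/4 = pi*0.206^2/4 = 0.0333 m^2.
Q = A * V = 0.0333 * 1.5747 = 0.0525 m^3/s.

0.0525


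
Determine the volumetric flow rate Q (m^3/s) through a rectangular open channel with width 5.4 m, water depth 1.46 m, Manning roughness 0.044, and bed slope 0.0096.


For a rectangular channel, the cross-sectional area A = b * y = 5.4 * 1.46 = 7.88 m^2.
The wetted perimeter P = b + 2y = 5.4 + 2*1.46 = 8.32 m.
Hydraulic radius R = A/P = 7.88/8.32 = 0.9476 m.
Velocity V = (1/n)*R^(2/3)*S^(1/2) = (1/0.044)*0.9476^(2/3)*0.0096^(1/2) = 2.1483 m/s.
Discharge Q = A * V = 7.88 * 2.1483 = 16.937 m^3/s.

16.937


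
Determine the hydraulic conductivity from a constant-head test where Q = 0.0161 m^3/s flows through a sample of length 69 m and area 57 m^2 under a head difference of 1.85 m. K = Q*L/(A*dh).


From K = Q*L / (A*dh):
Numerator: Q*L = 0.0161 * 69 = 1.1109.
Denominator: A*dh = 57 * 1.85 = 105.45.
K = 1.1109 / 105.45 = 0.010535 m/s.

0.010535


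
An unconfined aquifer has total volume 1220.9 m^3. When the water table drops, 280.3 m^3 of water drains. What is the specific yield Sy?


Specific yield Sy = Volume drained / Total volume.
Sy = 280.3 / 1220.9
   = 0.2296.

0.2296


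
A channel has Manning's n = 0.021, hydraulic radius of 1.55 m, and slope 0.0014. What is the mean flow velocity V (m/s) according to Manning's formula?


Manning's equation gives V = (1/n) * R^(2/3) * S^(1/2).
First, compute R^(2/3) = 1.55^(2/3) = 1.3393.
Next, S^(1/2) = 0.0014^(1/2) = 0.037417.
Then 1/n = 1/0.021 = 47.62.
V = 47.62 * 1.3393 * 0.037417 = 2.3863 m/s.

2.3863


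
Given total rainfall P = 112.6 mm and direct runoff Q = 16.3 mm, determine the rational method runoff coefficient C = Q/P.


The runoff coefficient C = runoff depth / rainfall depth.
C = 16.3 / 112.6
  = 0.1448.

0.1448


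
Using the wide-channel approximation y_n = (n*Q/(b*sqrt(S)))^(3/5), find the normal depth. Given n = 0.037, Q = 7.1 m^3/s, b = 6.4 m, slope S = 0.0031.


We use the wide-channel approximation y_n = (n*Q/(b*sqrt(S)))^(3/5).
sqrt(S) = sqrt(0.0031) = 0.055678.
Numerator: n*Q = 0.037 * 7.1 = 0.2627.
Denominator: b*sqrt(S) = 6.4 * 0.055678 = 0.356339.
arg = 0.7372.
y_n = 0.7372^(3/5) = 0.8328 m.

0.8328


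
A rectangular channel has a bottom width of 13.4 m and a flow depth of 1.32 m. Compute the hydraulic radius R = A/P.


For a rectangular section:
Flow area A = b * y = 13.4 * 1.32 = 17.69 m^2.
Wetted perimeter P = b + 2y = 13.4 + 2*1.32 = 16.04 m.
Hydraulic radius R = A/P = 17.69 / 16.04 = 1.1027 m.

1.1027


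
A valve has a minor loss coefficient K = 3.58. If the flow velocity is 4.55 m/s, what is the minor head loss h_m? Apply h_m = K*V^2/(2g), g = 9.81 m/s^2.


Minor loss formula: h_m = K * V^2/(2g).
V^2 = 4.55^2 = 20.7025.
V^2/(2g) = 20.7025 / 19.62 = 1.0552 m.
h_m = 3.58 * 1.0552 = 3.7775 m.

3.7775


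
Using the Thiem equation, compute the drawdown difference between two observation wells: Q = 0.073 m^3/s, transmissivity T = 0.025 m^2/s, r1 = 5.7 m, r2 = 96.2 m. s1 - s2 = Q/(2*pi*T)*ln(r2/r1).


Thiem equation: s1 - s2 = Q/(2*pi*T) * ln(r2/r1).
ln(r2/r1) = ln(96.2/5.7) = 2.826.
Q/(2*pi*T) = 0.073 / (2*pi*0.025) = 0.073 / 0.1571 = 0.4647.
s1 - s2 = 0.4647 * 2.826 = 1.3133 m.

1.3133


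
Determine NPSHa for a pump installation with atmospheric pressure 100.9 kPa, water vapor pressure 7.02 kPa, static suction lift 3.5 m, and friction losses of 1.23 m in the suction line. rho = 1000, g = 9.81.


NPSHa = p_atm/(rho*g) - z_s - hf_s - p_vap/(rho*g).
p_atm/(rho*g) = 100.9*1000 / (1000*9.81) = 10.285 m.
p_vap/(rho*g) = 7.02*1000 / (1000*9.81) = 0.716 m.
NPSHa = 10.285 - 3.5 - 1.23 - 0.716
      = 4.84 m.

4.84


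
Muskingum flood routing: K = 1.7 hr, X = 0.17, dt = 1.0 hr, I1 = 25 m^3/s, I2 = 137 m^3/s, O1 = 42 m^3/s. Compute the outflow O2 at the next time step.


Muskingum coefficients:
denom = 2*K*(1-X) + dt = 2*1.7*(1-0.17) + 1.0 = 3.822.
C0 = (dt - 2*K*X)/denom = (1.0 - 2*1.7*0.17)/3.822 = 0.1104.
C1 = (dt + 2*K*X)/denom = (1.0 + 2*1.7*0.17)/3.822 = 0.4129.
C2 = (2*K*(1-X) - dt)/denom = 0.4767.
O2 = C0*I2 + C1*I1 + C2*O1
   = 0.1104*137 + 0.4129*25 + 0.4767*42
   = 45.47 m^3/s.

45.47


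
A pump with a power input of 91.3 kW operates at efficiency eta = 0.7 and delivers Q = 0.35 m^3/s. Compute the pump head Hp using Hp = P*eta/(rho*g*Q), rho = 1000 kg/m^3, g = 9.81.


Pump head formula: Hp = P * eta / (rho * g * Q).
Numerator: P * eta = 91.3 * 1000 * 0.7 = 63910.0 W.
Denominator: rho * g * Q = 1000 * 9.81 * 0.35 = 3433.5.
Hp = 63910.0 / 3433.5 = 18.61 m.

18.61


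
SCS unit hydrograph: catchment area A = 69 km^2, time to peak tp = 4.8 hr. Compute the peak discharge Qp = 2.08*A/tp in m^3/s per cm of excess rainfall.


SCS formula: Qp = 2.08 * A / tp.
Qp = 2.08 * 69 / 4.8
   = 143.52 / 4.8
   = 29.9 m^3/s per cm.

29.9


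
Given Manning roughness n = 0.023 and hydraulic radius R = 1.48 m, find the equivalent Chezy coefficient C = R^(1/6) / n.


The Chezy coefficient relates to Manning's n through C = R^(1/6) / n.
R^(1/6) = 1.48^(1/6) = 1.067522.
C = 1.067522 / 0.023 = 46.41 m^(1/2)/s.

46.41


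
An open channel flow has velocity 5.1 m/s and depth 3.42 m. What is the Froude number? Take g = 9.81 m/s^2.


The Froude number is defined as Fr = V / sqrt(g*y).
g*y = 9.81 * 3.42 = 33.5502.
sqrt(g*y) = sqrt(33.5502) = 5.7923.
Fr = 5.1 / 5.7923 = 0.8805.

0.8805


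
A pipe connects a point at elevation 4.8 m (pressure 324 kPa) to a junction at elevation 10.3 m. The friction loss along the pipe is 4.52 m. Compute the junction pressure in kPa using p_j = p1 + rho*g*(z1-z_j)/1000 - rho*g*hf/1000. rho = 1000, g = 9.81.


Junction pressure: p_j = p1 + rho*g*(z1 - z_j)/1000 - rho*g*hf/1000.
Elevation term = 1000*9.81*(4.8 - 10.3)/1000 = -53.955 kPa.
Friction term = 1000*9.81*4.52/1000 = 44.341 kPa.
p_j = 324 + -53.955 - 44.341 = 225.7 kPa.

225.7


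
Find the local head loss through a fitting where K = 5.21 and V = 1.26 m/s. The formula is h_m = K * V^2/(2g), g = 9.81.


Minor loss formula: h_m = K * V^2/(2g).
V^2 = 1.26^2 = 1.5876.
V^2/(2g) = 1.5876 / 19.62 = 0.0809 m.
h_m = 5.21 * 0.0809 = 0.4216 m.

0.4216


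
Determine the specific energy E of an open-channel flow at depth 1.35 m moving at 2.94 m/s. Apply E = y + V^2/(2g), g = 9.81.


Specific energy E = y + V^2/(2g).
Velocity head = V^2/(2g) = 2.94^2 / (2*9.81) = 8.6436 / 19.62 = 0.4406 m.
E = 1.35 + 0.4406 = 1.7906 m.

1.7906


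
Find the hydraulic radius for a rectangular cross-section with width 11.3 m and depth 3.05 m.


For a rectangular section:
Flow area A = b * y = 11.3 * 3.05 = 34.47 m^2.
Wetted perimeter P = b + 2y = 11.3 + 2*3.05 = 17.4 m.
Hydraulic radius R = A/P = 34.47 / 17.4 = 1.9807 m.

1.9807


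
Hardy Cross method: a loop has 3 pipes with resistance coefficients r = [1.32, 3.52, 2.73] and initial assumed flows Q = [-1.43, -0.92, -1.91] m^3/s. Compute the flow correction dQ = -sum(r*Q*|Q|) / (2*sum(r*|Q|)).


Numerator terms (r*Q*|Q|): 1.32*-1.43*|-1.43| = -2.6993; 3.52*-0.92*|-0.92| = -2.9793; 2.73*-1.91*|-1.91| = -9.9593.
Sum of numerator = -15.6379.
Denominator terms (r*|Q|): 1.32*|-1.43| = 1.8876; 3.52*|-0.92| = 3.2384; 2.73*|-1.91| = 5.2143.
2 * sum of denominator = 2 * 10.3403 = 20.6806.
dQ = --15.6379 / 20.6806 = 0.7562 m^3/s.

0.7562


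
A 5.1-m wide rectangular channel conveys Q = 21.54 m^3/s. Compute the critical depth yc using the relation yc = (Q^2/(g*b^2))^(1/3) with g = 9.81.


Using yc = (Q^2 / (g * b^2))^(1/3):
Q^2 = 21.54^2 = 463.97.
g * b^2 = 9.81 * 5.1^2 = 9.81 * 26.01 = 255.16.
Q^2 / (g*b^2) = 463.97 / 255.16 = 1.8183.
yc = 1.8183^(1/3) = 1.2206 m.

1.2206


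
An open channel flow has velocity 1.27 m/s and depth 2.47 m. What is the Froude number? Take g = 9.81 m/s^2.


The Froude number is defined as Fr = V / sqrt(g*y).
g*y = 9.81 * 2.47 = 24.2307.
sqrt(g*y) = sqrt(24.2307) = 4.9225.
Fr = 1.27 / 4.9225 = 0.258.

0.258


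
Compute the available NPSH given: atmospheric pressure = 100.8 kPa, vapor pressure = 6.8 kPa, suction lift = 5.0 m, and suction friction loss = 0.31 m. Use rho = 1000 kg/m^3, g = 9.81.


NPSHa = p_atm/(rho*g) - z_s - hf_s - p_vap/(rho*g).
p_atm/(rho*g) = 100.8*1000 / (1000*9.81) = 10.275 m.
p_vap/(rho*g) = 6.8*1000 / (1000*9.81) = 0.693 m.
NPSHa = 10.275 - 5.0 - 0.31 - 0.693
      = 4.27 m.

4.27


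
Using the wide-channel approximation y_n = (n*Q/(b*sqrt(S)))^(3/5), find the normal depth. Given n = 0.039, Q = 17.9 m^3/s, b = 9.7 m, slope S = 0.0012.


We use the wide-channel approximation y_n = (n*Q/(b*sqrt(S)))^(3/5).
sqrt(S) = sqrt(0.0012) = 0.034641.
Numerator: n*Q = 0.039 * 17.9 = 0.6981.
Denominator: b*sqrt(S) = 9.7 * 0.034641 = 0.336018.
arg = 2.0776.
y_n = 2.0776^(3/5) = 1.5507 m.

1.5507


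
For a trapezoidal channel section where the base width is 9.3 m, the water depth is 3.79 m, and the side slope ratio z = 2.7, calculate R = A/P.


For a trapezoidal section with side slope z:
A = (b + z*y)*y = (9.3 + 2.7*3.79)*3.79 = 74.03 m^2.
P = b + 2*y*sqrt(1 + z^2) = 9.3 + 2*3.79*sqrt(1 + 2.7^2) = 31.125 m.
R = A/P = 74.03 / 31.125 = 2.3785 m.

2.3785


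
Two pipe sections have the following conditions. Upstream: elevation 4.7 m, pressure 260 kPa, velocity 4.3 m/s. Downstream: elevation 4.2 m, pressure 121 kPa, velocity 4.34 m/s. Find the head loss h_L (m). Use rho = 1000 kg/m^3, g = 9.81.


Total head at each section: H = z + p/(rho*g) + V^2/(2g).
H1 = 4.7 + 260*1000/(1000*9.81) + 4.3^2/(2*9.81)
   = 4.7 + 26.504 + 0.9424
   = 32.146 m.
H2 = 4.2 + 121*1000/(1000*9.81) + 4.34^2/(2*9.81)
   = 4.2 + 12.334 + 0.96
   = 17.494 m.
h_L = H1 - H2 = 32.146 - 17.494 = 14.652 m.

14.652


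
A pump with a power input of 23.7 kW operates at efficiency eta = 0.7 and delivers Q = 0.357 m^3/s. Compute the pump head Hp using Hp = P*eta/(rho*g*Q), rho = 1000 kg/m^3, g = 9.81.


Pump head formula: Hp = P * eta / (rho * g * Q).
Numerator: P * eta = 23.7 * 1000 * 0.7 = 16590.0 W.
Denominator: rho * g * Q = 1000 * 9.81 * 0.357 = 3502.17.
Hp = 16590.0 / 3502.17 = 4.74 m.

4.74


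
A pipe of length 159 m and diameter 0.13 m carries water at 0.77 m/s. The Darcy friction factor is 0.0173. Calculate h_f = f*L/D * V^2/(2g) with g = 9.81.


Darcy-Weisbach equation: h_f = f * (L/D) * V^2/(2g).
f * L/D = 0.0173 * 159/0.13 = 21.1592.
V^2/(2g) = 0.77^2 / (2*9.81) = 0.5929 / 19.62 = 0.0302 m.
h_f = 21.1592 * 0.0302 = 0.639 m.

0.639


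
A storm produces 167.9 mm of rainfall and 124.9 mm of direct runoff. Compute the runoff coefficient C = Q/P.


The runoff coefficient C = runoff depth / rainfall depth.
C = 124.9 / 167.9
  = 0.7439.

0.7439


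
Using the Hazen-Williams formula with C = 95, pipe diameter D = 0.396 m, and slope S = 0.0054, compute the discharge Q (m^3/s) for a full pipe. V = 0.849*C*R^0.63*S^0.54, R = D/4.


For a full circular pipe, R = D/4 = 0.396/4 = 0.099 m.
V = 0.849 * 95 * 0.099^0.63 * 0.0054^0.54
  = 0.849 * 95 * 0.232943 * 0.059634
  = 1.1204 m/s.
Pipe area A = pi*D^2/4 = pi*0.396^2/4 = 0.1232 m^2.
Q = A * V = 0.1232 * 1.1204 = 0.138 m^3/s.

0.138


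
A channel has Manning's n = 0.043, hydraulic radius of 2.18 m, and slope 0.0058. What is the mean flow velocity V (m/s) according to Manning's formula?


Manning's equation gives V = (1/n) * R^(2/3) * S^(1/2).
First, compute R^(2/3) = 2.18^(2/3) = 1.6813.
Next, S^(1/2) = 0.0058^(1/2) = 0.076158.
Then 1/n = 1/0.043 = 23.26.
V = 23.26 * 1.6813 * 0.076158 = 2.9777 m/s.

2.9777


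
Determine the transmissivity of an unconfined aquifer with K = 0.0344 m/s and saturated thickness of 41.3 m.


Transmissivity is defined as T = K * h.
T = 0.0344 * 41.3
  = 1.4207 m^2/s.

1.4207


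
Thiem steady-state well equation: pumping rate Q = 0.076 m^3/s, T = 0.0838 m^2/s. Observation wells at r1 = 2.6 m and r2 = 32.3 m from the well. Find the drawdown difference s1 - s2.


Thiem equation: s1 - s2 = Q/(2*pi*T) * ln(r2/r1).
ln(r2/r1) = ln(32.3/2.6) = 2.5196.
Q/(2*pi*T) = 0.076 / (2*pi*0.0838) = 0.076 / 0.5265 = 0.1443.
s1 - s2 = 0.1443 * 2.5196 = 0.3637 m.

0.3637


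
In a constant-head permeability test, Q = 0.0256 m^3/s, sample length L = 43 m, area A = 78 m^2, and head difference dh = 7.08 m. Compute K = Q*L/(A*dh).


From K = Q*L / (A*dh):
Numerator: Q*L = 0.0256 * 43 = 1.1008.
Denominator: A*dh = 78 * 7.08 = 552.24.
K = 1.1008 / 552.24 = 0.001993 m/s.

0.001993


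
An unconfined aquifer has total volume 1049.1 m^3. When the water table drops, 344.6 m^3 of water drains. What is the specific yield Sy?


Specific yield Sy = Volume drained / Total volume.
Sy = 344.6 / 1049.1
   = 0.3285.

0.3285


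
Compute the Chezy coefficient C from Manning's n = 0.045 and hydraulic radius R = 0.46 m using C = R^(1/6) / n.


The Chezy coefficient relates to Manning's n through C = R^(1/6) / n.
R^(1/6) = 0.46^(1/6) = 0.878604.
C = 0.878604 / 0.045 = 19.52 m^(1/2)/s.

19.52


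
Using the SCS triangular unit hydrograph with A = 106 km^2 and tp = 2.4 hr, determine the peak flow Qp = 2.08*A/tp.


SCS formula: Qp = 2.08 * A / tp.
Qp = 2.08 * 106 / 2.4
   = 220.48 / 2.4
   = 91.87 m^3/s per cm.

91.87


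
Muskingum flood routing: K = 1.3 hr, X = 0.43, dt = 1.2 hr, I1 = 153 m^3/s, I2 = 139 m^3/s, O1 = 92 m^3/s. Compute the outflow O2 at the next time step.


Muskingum coefficients:
denom = 2*K*(1-X) + dt = 2*1.3*(1-0.43) + 1.2 = 2.682.
C0 = (dt - 2*K*X)/denom = (1.2 - 2*1.3*0.43)/2.682 = 0.0306.
C1 = (dt + 2*K*X)/denom = (1.2 + 2*1.3*0.43)/2.682 = 0.8643.
C2 = (2*K*(1-X) - dt)/denom = 0.1051.
O2 = C0*I2 + C1*I1 + C2*O1
   = 0.0306*139 + 0.8643*153 + 0.1051*92
   = 146.16 m^3/s.

146.16


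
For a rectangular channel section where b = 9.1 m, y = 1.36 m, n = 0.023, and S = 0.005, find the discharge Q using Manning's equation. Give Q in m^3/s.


For a rectangular channel, the cross-sectional area A = b * y = 9.1 * 1.36 = 12.38 m^2.
The wetted perimeter P = b + 2y = 9.1 + 2*1.36 = 11.82 m.
Hydraulic radius R = A/P = 12.38/11.82 = 1.047 m.
Velocity V = (1/n)*R^(2/3)*S^(1/2) = (1/0.023)*1.047^(2/3)*0.005^(1/2) = 3.17 m/s.
Discharge Q = A * V = 12.38 * 3.17 = 39.233 m^3/s.

39.233


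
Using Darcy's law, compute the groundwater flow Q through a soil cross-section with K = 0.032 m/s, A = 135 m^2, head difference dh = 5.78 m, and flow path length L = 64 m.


Darcy's law: Q = K * A * i, where i = dh/L.
Hydraulic gradient i = 5.78 / 64 = 0.090313.
Q = 0.032 * 135 * 0.090313
  = 0.3902 m^3/s.

0.3902


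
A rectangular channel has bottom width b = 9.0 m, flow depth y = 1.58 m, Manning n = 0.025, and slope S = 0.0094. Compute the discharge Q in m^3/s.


For a rectangular channel, the cross-sectional area A = b * y = 9.0 * 1.58 = 14.22 m^2.
The wetted perimeter P = b + 2y = 9.0 + 2*1.58 = 12.16 m.
Hydraulic radius R = A/P = 14.22/12.16 = 1.1694 m.
Velocity V = (1/n)*R^(2/3)*S^(1/2) = (1/0.025)*1.1694^(2/3)*0.0094^(1/2) = 4.3046 m/s.
Discharge Q = A * V = 14.22 * 4.3046 = 61.212 m^3/s.

61.212


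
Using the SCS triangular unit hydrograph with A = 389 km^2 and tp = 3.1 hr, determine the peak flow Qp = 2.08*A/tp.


SCS formula: Qp = 2.08 * A / tp.
Qp = 2.08 * 389 / 3.1
   = 809.12 / 3.1
   = 261.01 m^3/s per cm.

261.01


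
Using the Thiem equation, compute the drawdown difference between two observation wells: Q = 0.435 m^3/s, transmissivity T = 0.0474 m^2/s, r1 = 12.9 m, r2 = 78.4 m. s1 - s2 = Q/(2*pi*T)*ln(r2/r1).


Thiem equation: s1 - s2 = Q/(2*pi*T) * ln(r2/r1).
ln(r2/r1) = ln(78.4/12.9) = 1.8046.
Q/(2*pi*T) = 0.435 / (2*pi*0.0474) = 0.435 / 0.2978 = 1.4606.
s1 - s2 = 1.4606 * 1.8046 = 2.6358 m.

2.6358


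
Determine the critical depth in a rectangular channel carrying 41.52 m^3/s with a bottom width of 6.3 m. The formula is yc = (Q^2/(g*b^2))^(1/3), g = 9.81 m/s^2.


Using yc = (Q^2 / (g * b^2))^(1/3):
Q^2 = 41.52^2 = 1723.91.
g * b^2 = 9.81 * 6.3^2 = 9.81 * 39.69 = 389.36.
Q^2 / (g*b^2) = 1723.91 / 389.36 = 4.4275.
yc = 4.4275^(1/3) = 1.6421 m.

1.6421


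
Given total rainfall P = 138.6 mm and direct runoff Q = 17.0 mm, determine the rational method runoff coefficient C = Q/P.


The runoff coefficient C = runoff depth / rainfall depth.
C = 17.0 / 138.6
  = 0.1227.

0.1227


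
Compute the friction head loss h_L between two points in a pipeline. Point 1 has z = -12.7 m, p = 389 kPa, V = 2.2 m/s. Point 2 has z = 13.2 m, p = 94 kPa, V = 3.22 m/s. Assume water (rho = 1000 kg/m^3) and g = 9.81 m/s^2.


Total head at each section: H = z + p/(rho*g) + V^2/(2g).
H1 = -12.7 + 389*1000/(1000*9.81) + 2.2^2/(2*9.81)
   = -12.7 + 39.653 + 0.2467
   = 27.2 m.
H2 = 13.2 + 94*1000/(1000*9.81) + 3.22^2/(2*9.81)
   = 13.2 + 9.582 + 0.5285
   = 23.311 m.
h_L = H1 - H2 = 27.2 - 23.311 = 3.89 m.

3.89


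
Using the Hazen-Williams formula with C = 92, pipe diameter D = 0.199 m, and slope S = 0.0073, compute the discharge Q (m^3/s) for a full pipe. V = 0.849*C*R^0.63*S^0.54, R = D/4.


For a full circular pipe, R = D/4 = 0.199/4 = 0.0498 m.
V = 0.849 * 92 * 0.0498^0.63 * 0.0073^0.54
  = 0.849 * 92 * 0.151001 * 0.070177
  = 0.8277 m/s.
Pipe area A = pi*D^2/4 = pi*0.199^2/4 = 0.0311 m^2.
Q = A * V = 0.0311 * 0.8277 = 0.0257 m^3/s.

0.0257


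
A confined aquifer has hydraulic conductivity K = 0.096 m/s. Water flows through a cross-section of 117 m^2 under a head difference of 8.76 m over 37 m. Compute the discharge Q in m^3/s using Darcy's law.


Darcy's law: Q = K * A * i, where i = dh/L.
Hydraulic gradient i = 8.76 / 37 = 0.236757.
Q = 0.096 * 117 * 0.236757
  = 2.6593 m^3/s.

2.6593


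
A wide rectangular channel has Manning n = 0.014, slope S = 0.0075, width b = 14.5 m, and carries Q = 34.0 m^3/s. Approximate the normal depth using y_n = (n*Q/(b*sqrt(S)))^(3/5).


We use the wide-channel approximation y_n = (n*Q/(b*sqrt(S)))^(3/5).
sqrt(S) = sqrt(0.0075) = 0.086603.
Numerator: n*Q = 0.014 * 34.0 = 0.476.
Denominator: b*sqrt(S) = 14.5 * 0.086603 = 1.255743.
arg = 0.3791.
y_n = 0.3791^(3/5) = 0.5588 m.

0.5588


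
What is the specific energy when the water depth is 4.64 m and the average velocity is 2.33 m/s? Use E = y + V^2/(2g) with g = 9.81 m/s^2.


Specific energy E = y + V^2/(2g).
Velocity head = V^2/(2g) = 2.33^2 / (2*9.81) = 5.4289 / 19.62 = 0.2767 m.
E = 4.64 + 0.2767 = 4.9167 m.

4.9167


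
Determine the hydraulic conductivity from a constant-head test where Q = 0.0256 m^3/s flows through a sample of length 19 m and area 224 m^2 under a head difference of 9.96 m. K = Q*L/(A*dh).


From K = Q*L / (A*dh):
Numerator: Q*L = 0.0256 * 19 = 0.4864.
Denominator: A*dh = 224 * 9.96 = 2231.04.
K = 0.4864 / 2231.04 = 0.000218 m/s.

0.000218


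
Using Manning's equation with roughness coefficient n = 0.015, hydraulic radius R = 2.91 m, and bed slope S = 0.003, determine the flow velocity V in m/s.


Manning's equation gives V = (1/n) * R^(2/3) * S^(1/2).
First, compute R^(2/3) = 2.91^(2/3) = 2.0383.
Next, S^(1/2) = 0.003^(1/2) = 0.054772.
Then 1/n = 1/0.015 = 66.67.
V = 66.67 * 2.0383 * 0.054772 = 7.4427 m/s.

7.4427


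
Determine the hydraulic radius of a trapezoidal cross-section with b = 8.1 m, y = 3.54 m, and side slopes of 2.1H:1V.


For a trapezoidal section with side slope z:
A = (b + z*y)*y = (8.1 + 2.1*3.54)*3.54 = 54.99 m^2.
P = b + 2*y*sqrt(1 + z^2) = 8.1 + 2*3.54*sqrt(1 + 2.1^2) = 24.568 m.
R = A/P = 54.99 / 24.568 = 2.2383 m.

2.2383


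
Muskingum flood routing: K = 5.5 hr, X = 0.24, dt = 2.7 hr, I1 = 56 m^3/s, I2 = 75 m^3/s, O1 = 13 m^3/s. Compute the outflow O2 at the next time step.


Muskingum coefficients:
denom = 2*K*(1-X) + dt = 2*5.5*(1-0.24) + 2.7 = 11.06.
C0 = (dt - 2*K*X)/denom = (2.7 - 2*5.5*0.24)/11.06 = 0.0054.
C1 = (dt + 2*K*X)/denom = (2.7 + 2*5.5*0.24)/11.06 = 0.4828.
C2 = (2*K*(1-X) - dt)/denom = 0.5118.
O2 = C0*I2 + C1*I1 + C2*O1
   = 0.0054*75 + 0.4828*56 + 0.5118*13
   = 34.1 m^3/s.

34.1


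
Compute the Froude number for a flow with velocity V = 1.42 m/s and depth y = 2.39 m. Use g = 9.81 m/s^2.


The Froude number is defined as Fr = V / sqrt(g*y).
g*y = 9.81 * 2.39 = 23.4459.
sqrt(g*y) = sqrt(23.4459) = 4.8421.
Fr = 1.42 / 4.8421 = 0.2933.

0.2933


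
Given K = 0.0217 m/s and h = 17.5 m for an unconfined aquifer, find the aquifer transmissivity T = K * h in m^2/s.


Transmissivity is defined as T = K * h.
T = 0.0217 * 17.5
  = 0.3798 m^2/s.

0.3798


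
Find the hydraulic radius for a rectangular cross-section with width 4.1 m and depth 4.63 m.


For a rectangular section:
Flow area A = b * y = 4.1 * 4.63 = 18.98 m^2.
Wetted perimeter P = b + 2y = 4.1 + 2*4.63 = 13.36 m.
Hydraulic radius R = A/P = 18.98 / 13.36 = 1.4209 m.

1.4209


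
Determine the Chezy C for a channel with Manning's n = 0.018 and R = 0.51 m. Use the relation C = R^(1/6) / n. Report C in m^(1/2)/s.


The Chezy coefficient relates to Manning's n through C = R^(1/6) / n.
R^(1/6) = 0.51^(1/6) = 0.893844.
C = 0.893844 / 0.018 = 49.66 m^(1/2)/s.

49.66


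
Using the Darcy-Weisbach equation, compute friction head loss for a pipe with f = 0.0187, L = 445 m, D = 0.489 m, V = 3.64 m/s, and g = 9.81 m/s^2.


Darcy-Weisbach equation: h_f = f * (L/D) * V^2/(2g).
f * L/D = 0.0187 * 445/0.489 = 17.0174.
V^2/(2g) = 3.64^2 / (2*9.81) = 13.2496 / 19.62 = 0.6753 m.
h_f = 17.0174 * 0.6753 = 11.492 m.

11.492


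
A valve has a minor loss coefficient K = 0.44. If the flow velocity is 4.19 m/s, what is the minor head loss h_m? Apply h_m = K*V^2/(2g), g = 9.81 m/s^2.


Minor loss formula: h_m = K * V^2/(2g).
V^2 = 4.19^2 = 17.5561.
V^2/(2g) = 17.5561 / 19.62 = 0.8948 m.
h_m = 0.44 * 0.8948 = 0.3937 m.

0.3937


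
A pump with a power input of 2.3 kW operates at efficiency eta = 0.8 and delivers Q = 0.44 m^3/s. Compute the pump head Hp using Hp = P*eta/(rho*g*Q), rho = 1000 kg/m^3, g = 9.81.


Pump head formula: Hp = P * eta / (rho * g * Q).
Numerator: P * eta = 2.3 * 1000 * 0.8 = 1840.0 W.
Denominator: rho * g * Q = 1000 * 9.81 * 0.44 = 4316.4.
Hp = 1840.0 / 4316.4 = 0.43 m.

0.43


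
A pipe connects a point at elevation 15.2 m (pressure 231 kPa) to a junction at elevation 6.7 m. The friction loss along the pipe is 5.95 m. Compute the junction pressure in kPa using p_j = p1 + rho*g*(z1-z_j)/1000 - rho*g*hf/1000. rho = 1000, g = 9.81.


Junction pressure: p_j = p1 + rho*g*(z1 - z_j)/1000 - rho*g*hf/1000.
Elevation term = 1000*9.81*(15.2 - 6.7)/1000 = 83.385 kPa.
Friction term = 1000*9.81*5.95/1000 = 58.37 kPa.
p_j = 231 + 83.385 - 58.37 = 256.02 kPa.

256.02


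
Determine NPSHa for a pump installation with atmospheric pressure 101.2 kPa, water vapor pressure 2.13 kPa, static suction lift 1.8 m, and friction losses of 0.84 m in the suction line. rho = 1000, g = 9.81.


NPSHa = p_atm/(rho*g) - z_s - hf_s - p_vap/(rho*g).
p_atm/(rho*g) = 101.2*1000 / (1000*9.81) = 10.316 m.
p_vap/(rho*g) = 2.13*1000 / (1000*9.81) = 0.217 m.
NPSHa = 10.316 - 1.8 - 0.84 - 0.217
      = 7.46 m.

7.46
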